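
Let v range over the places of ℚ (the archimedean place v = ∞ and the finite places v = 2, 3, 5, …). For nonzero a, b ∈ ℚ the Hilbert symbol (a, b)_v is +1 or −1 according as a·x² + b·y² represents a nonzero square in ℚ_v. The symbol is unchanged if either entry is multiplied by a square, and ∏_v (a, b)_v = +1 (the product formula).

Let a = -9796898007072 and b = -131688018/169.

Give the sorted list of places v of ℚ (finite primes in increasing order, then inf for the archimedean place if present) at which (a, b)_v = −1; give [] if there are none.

[2, 7, 23, inf]

Mod squares: a ≡ -2, b ≡ -180642. Check v ∈ {∞, 2, 3, 7, 11, 13, 17, 23}.
v=13: a=13^0·(≡6), b=13^-2·(≡6) mod 13; (6|13)=-1, (6|13)=-1; (−1)^{0·-2·6}·(-1)^-2·(-1)^0 = +1.
v=2: v_2(a)=5, v_2(b)=1; units ≡ 7, 7 (mod 8); ε·ε+αω+βω = 1·1+5·0+1·0 ≡ 1  ⇒  (a,b)_2 = -1.
v=23: a=23^2·(≡14), b=23^1·(≡1) mod 23; (14|23)=-1, (1|23)=+1; (−1)^{2·1·11}·(-1)^1·(+1)^2 = -1.
v=7: a=7^0·(≡6), b=7^1·(≡3) mod 7; (6|7)=-1, (3|7)=-1; (−1)^{0·1·3}·(-1)^1·(-1)^0 = -1.
v=3: a=3^14·(≡1), b=3^7·(≡2) mod 3; (1|3)=+1, (2|3)=-1; (−1)^{14·7·1}·(+1)^7·(-1)^14 = +1.
v=17: a=17^0·(≡16), b=17^1·(≡15) mod 17; (16|17)=+1, (15|17)=+1; (−1)^{0·1·8}·(+1)^1·(+1)^0 = +1.
v=11: a=11^2·(≡4), b=11^1·(≡9) mod 11; (4|11)=+1, (9|11)=+1; (−1)^{2·1·5}·(+1)^1·(+1)^2 = +1.
v=∞: -2 < 0 and -180642 < 0  ⇒  (a,b)_∞ = -1.
Ram(-2, -180642) = {2, 7, 23, ∞}; no ℚ_2-point on the conic.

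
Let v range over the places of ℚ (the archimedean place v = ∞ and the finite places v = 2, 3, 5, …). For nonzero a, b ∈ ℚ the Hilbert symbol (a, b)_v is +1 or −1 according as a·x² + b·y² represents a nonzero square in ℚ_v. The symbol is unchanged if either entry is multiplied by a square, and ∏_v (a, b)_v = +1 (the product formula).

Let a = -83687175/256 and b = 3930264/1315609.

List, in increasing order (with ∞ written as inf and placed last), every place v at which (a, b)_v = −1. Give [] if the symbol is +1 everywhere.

[11, 17]

Mod squares: a ≡ -143, b ≡ 646. Check v ∈ {∞, 2, 3, 5, 11, 13, 17, 19, 31, 37}.
v=2: v_2(a)=-8, v_2(b)=3; units ≡ 1, 3 (mod 8); ε·ε+αω+βω = 0·1+-8·1+3·0 ≡ 0  ⇒  (a,b)_2 = +1.
v=∞: -143 < 0 and 646 > 0  ⇒  (a,b)_∞ = +1.
v=37: a=37^0·(≡19), b=37^-2·(≡24) mod 37; (19|37)=-1, (24|37)=-1; (−1)^{0·-2·18}·(-1)^-2·(-1)^0 = +1.
v=5: a=5^2·(≡3), b=5^0·(≡1) mod 5; (3|5)=-1, (1|5)=+1; (−1)^{2·0·2}·(-1)^0·(+1)^2 = +1.
v=19: a=19^0·(≡6), b=19^1·(≡2) mod 19; (6|19)=+1, (2|19)=-1; (−1)^{0·1·9}·(+1)^1·(-1)^0 = +1.
v=11: a=11^1·(≡9), b=11^0·(≡7) mod 11; (9|11)=+1, (7|11)=-1; (−1)^{1·0·5}·(+1)^0·(-1)^1 = -1.
v=13: a=13^1·(≡11), b=13^2·(≡10) mod 13; (11|13)=-1, (10|13)=+1; (−1)^{1·2·6}·(-1)^2·(+1)^1 = +1.
v=3: a=3^4·(≡1), b=3^2·(≡1) mod 3; (1|3)=+1, (1|3)=+1; (−1)^{4·2·1}·(+1)^2·(+1)^4 = +1.
v=17: a=17^2·(≡3), b=17^1·(≡2) mod 17; (3|17)=-1, (2|17)=+1; (−1)^{2·1·8}·(-1)^1·(+1)^2 = -1.
v=31: a=31^0·(≡26), b=31^-2·(≡23) mod 31; (26|31)=-1, (23|31)=-1; (−1)^{0·-2·15}·(-1)^-2·(-1)^0 = +1.
Ram(-143, 646) = {11, 17}; no ℚ_11-point on the conic.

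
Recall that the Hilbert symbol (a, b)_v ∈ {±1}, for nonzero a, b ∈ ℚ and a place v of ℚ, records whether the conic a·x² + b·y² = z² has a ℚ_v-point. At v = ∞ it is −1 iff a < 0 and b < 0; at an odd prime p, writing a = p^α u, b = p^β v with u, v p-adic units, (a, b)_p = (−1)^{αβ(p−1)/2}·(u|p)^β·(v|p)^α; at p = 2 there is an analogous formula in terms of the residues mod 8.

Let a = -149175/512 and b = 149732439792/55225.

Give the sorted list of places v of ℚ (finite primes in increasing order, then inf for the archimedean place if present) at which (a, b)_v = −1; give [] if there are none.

[3, 13]

(a, b) ≡ (-1326, 663) mod (ℚ^×)²; places V = {2, 3, 5, 13, 17, 47, ∞}.
(a,b)_17: α=1, u≡7; β=5, v≡10 (mod 17); (7|17)=-1, (10|17)=-1; sign (−1)^0·-1^5·-1^1 = +1.
(a,b)_13: α=1, u≡6; β=3, v≡12 (mod 13); (6|13)=-1, (12|13)=+1; sign (−1)^0·-1^3·+1^1 = -1.
(a,b)_∞: sgn(-1326)=−, sgn(663)=+, so +1.
(a,b)_2: α=-9, β=4; u≡1, v≡7 (mod 8); ε(u)ε(v)=0·1, αω(v)=-9·0, βω(u)=4·0; sum ≡ 0  ⇒  +1.
(a,b)_3: α=3, u≡2; β=1, v≡2 (mod 3); (2|3)=-1, (2|3)=-1; sign (−1)^1·-1^1·-1^3 = -1.
(a,b)_5: α=2, u≡4; β=-2, v≡3 (mod 5); (4|5)=+1, (3|5)=-1; sign (−1)^0·+1^-2·-1^2 = +1.
(a,b)_47: α=0, u≡37; β=-2, v≡10 (mod 47); (37|47)=+1, (10|47)=-1; sign (−1)^0·+1^-2·-1^0 = +1.
Ram(-1326, 663) = {3, 13}; no ℚ_3-point on the conic.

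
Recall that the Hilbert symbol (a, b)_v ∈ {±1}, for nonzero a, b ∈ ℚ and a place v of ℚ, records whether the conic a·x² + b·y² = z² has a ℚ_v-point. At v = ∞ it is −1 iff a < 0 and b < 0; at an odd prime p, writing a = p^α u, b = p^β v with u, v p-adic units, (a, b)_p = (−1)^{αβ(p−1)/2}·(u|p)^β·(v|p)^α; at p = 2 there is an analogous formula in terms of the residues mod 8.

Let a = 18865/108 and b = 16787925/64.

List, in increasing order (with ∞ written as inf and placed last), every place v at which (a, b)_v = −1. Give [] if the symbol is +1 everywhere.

[3, 5, 11, 19]

Mod squares: a ≡ 1155, b ≡ 74613. Check v ∈ {∞, 2, 3, 5, 7, 11, 17, 19}.
v=5: a=5^1·(≡1), b=5^2·(≡3) mod 5; (1|5)=+1, (3|5)=-1; (−1)^{1·2·2}·(+1)^2·(-1)^1 = -1.
v=7: a=7^3·(≡2), b=7^1·(≡5) mod 7; (2|7)=+1, (5|7)=-1; (−1)^{3·1·3}·(+1)^1·(-1)^3 = +1.
v=3: a=3^-3·(≡1), b=3^3·(≡1) mod 3; (1|3)=+1, (1|3)=+1; (−1)^{-3·3·1}·(+1)^3·(+1)^-3 = -1.
v=17: a=17^0·(≡2), b=17^1·(≡14) mod 17; (2|17)=+1, (14|17)=-1; (−1)^{0·1·8}·(+1)^1·(-1)^0 = +1.
v=11: a=11^1·(≡6), b=11^1·(≡10) mod 11; (6|11)=-1, (10|11)=-1; (−1)^{1·1·5}·(-1)^1·(-1)^1 = -1.
v=∞: 1155 > 0 and 74613 > 0  ⇒  (a,b)_∞ = +1.
v=2: v_2(a)=-2, v_2(b)=-6; units ≡ 3, 5 (mod 8); ε·ε+αω+βω = 1·0+-2·1+-6·1 ≡ 0  ⇒  (a,b)_2 = +1.
v=19: a=19^0·(≡13), b=19^1·(≡8) mod 19; (13|19)=-1, (8|19)=-1; (−1)^{0·1·9}·(-1)^1·(-1)^0 = -1.
Ram(1155, 74613) = {3, 5, 11, 19}; no ℚ_3-point on the conic.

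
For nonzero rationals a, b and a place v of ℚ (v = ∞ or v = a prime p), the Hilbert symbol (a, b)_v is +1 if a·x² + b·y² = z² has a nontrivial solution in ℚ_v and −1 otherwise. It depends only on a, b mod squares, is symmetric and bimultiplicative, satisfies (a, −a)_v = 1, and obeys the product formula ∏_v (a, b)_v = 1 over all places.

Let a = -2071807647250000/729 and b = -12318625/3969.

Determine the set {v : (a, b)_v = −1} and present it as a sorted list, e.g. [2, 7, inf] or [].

Mod squares: a ≡ -589, b ≡ -1705. Check v ∈ {∞, 2, 3, 5, 7, 11, 17, 19, 31}.
v=3: a=3^-6·(≡2), b=3^-4·(≡2) mod 3; (2|3)=-1, (2|3)=-1; (−1)^{-6·-4·1}·(-1)^-4·(-1)^-6 = +1.
v=17: a=17^0·(≡12), b=17^2·(≡12) mod 17; (12|17)=-1, (12|17)=-1; (−1)^{0·2·8}·(-1)^2·(-1)^0 = +1.
v=∞: -589 < 0 and -1705 < 0  ⇒  (a,b)_∞ = -1.
v=11: a=11^4·(≡9), b=11^1·(≡10) mod 11; (9|11)=+1, (10|11)=-1; (−1)^{4·1·5}·(+1)^1·(-1)^4 = +1.
v=31: a=31^3·(≡15), b=31^1·(≡14) mod 31; (15|31)=-1, (14|31)=+1; (−1)^{3·1·15}·(-1)^1·(+1)^3 = +1.
v=7: a=7^0·(≡5), b=7^-2·(≡6) mod 7; (5|7)=-1, (6|7)=-1; (−1)^{0·-2·3}·(-1)^-2·(-1)^0 = +1.
v=2: v_2(a)=4, v_2(b)=0; units ≡ 3, 7 (mod 8); ε·ε+αω+βω = 1·1+4·0+0·1 ≡ 1  ⇒  (a,b)_2 = -1.
v=5: a=5^6·(≡4), b=5^3·(≡4) mod 5; (4|5)=+1, (4|5)=+1; (−1)^{6·3·2}·(+1)^3·(+1)^6 = +1.
v=19: a=19^1·(≡5), b=19^0·(≡16) mod 19; (5|19)=+1, (16|19)=+1; (−1)^{1·0·9}·(+1)^0·(+1)^1 = +1.
Ram(-589, -1705) = {2, ∞}; no ℚ_2-point on the conic.

[2, inf]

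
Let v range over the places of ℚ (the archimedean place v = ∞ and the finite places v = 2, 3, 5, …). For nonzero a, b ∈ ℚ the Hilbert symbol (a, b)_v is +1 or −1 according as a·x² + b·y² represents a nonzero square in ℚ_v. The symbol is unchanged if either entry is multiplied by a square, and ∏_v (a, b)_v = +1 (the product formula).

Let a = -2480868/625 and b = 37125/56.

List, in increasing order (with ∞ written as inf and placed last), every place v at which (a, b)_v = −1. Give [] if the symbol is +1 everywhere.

[2, 3, 5, 11]

Mod squares: a ≡ -7657, b ≡ 2310. Check v ∈ {∞, 2, 3, 5, 7, 11, 13, 19, 31}.
v=3: a=3^4·(≡2), b=3^3·(≡2) mod 3; (2|3)=-1, (2|3)=-1; (−1)^{4·3·1}·(-1)^3·(-1)^4 = -1.
v=5: a=5^-4·(≡2), b=5^3·(≡2) mod 5; (2|5)=-1, (2|5)=-1; (−1)^{-4·3·2}·(-1)^3·(-1)^-4 = -1.
v=13: a=13^1·(≡4), b=13^0·(≡9) mod 13; (4|13)=+1, (9|13)=+1; (−1)^{1·0·6}·(+1)^0·(+1)^1 = +1.
v=7: a=7^0·(≡1), b=7^-1·(≡4) mod 7; (1|7)=+1, (4|7)=+1; (−1)^{0·-1·3}·(+1)^-1·(+1)^0 = +1.
v=31: a=31^1·(≡9), b=31^0·(≡28) mod 31; (9|31)=+1, (28|31)=+1; (−1)^{1·0·15}·(+1)^0·(+1)^1 = +1.
v=19: a=19^1·(≡2), b=19^0·(≡1) mod 19; (2|19)=-1, (1|19)=+1; (−1)^{1·0·9}·(-1)^0·(+1)^1 = +1.
v=11: a=11^0·(≡8), b=11^1·(≡9) mod 11; (8|11)=-1, (9|11)=+1; (−1)^{0·1·5}·(-1)^1·(+1)^0 = -1.
v=∞: -7657 < 0 and 2310 > 0  ⇒  (a,b)_∞ = +1.
v=2: v_2(a)=2, v_2(b)=-3; units ≡ 7, 3 (mod 8); ε·ε+αω+βω = 1·1+2·1+-3·0 ≡ 1  ⇒  (a,b)_2 = -1.
Ram(-7657, 2310) = {2, 3, 5, 11}; no ℚ_2-point on the conic.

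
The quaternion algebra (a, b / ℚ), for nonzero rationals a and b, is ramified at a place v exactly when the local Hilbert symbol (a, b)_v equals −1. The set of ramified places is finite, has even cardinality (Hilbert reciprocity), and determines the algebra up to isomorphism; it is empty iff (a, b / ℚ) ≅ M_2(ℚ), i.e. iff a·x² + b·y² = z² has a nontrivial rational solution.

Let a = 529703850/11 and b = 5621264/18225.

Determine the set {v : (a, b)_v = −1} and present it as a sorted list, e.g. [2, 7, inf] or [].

[3, 17]

(a, b) ≡ (277134, 209) mod (ℚ^×)²; places V = {2, 3, 5, 11, 13, 17, 19, 29, 41, ∞}.
(a,b)_17: α=1, u≡2; β=0, v≡10 (mod 17); (2|17)=+1, (10|17)=-1; sign (−1)^0·+1^0·-1^1 = -1.
(a,b)_13: α=1, u≡11; β=0, v≡1 (mod 13); (11|13)=-1, (1|13)=+1; sign (−1)^0·-1^0·+1^1 = +1.
(a,b)_∞: sgn(277134)=+, sgn(209)=+, so +1.
(a,b)_41: α=0, u≡19; β=2, v≡5 (mod 41); (19|41)=-1, (5|41)=+1; sign (−1)^0·-1^2·+1^0 = +1.
(a,b)_19: α=1, u≡15; β=1, v≡16 (mod 19); (15|19)=-1, (16|19)=+1; sign (−1)^1·-1^1·+1^1 = +1.
(a,b)_29: α=2, u≡21; β=0, v≡6 (mod 29); (21|29)=-1, (6|29)=+1; sign (−1)^0·-1^0·+1^2 = +1.
(a,b)_5: α=2, u≡4; β=-2, v≡1 (mod 5); (4|5)=+1, (1|5)=+1; sign (−1)^0·+1^-2·+1^2 = +1.
(a,b)_11: α=-1, u≡5; β=1, v≡7 (mod 11); (5|11)=+1, (7|11)=-1; sign (−1)^1·+1^1·-1^-1 = +1.
(a,b)_2: α=1, β=4; u≡7, v≡1 (mod 8); ε(u)ε(v)=1·0, αω(v)=1·0, βω(u)=4·0; sum ≡ 0  ⇒  +1.
(a,b)_3: α=1, u≡2; β=-6, v≡2 (mod 3); (2|3)=-1, (2|3)=-1; sign (−1)^0·-1^-6·-1^1 = -1.
Ram(277134, 209) = {3, 17}; no ℚ_3-point on the conic.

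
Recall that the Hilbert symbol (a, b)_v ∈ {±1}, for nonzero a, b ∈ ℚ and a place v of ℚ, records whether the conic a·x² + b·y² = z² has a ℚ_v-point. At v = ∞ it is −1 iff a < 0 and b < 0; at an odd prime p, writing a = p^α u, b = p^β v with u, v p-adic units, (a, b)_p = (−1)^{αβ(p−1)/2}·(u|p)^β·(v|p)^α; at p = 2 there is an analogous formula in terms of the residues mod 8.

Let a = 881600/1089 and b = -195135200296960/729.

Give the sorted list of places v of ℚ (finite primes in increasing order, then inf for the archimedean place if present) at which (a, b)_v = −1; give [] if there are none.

[7, 19]

(a, b) ≡ (551, -7315) mod (ℚ^×)²; places V = {2, 3, 5, 7, 11, 19, 29, ∞}.
(a,b)_∞: sgn(551)=+, sgn(-7315)=−, so +1.
(a,b)_19: α=1, u≡13; β=1, v≡13 (mod 19); (13|19)=-1, (13|19)=-1; sign (−1)^1·-1^1·-1^1 = -1.
(a,b)_29: α=1, u≡15; β=2, v≡24 (mod 29); (15|29)=-1, (24|29)=+1; sign (−1)^0·-1^2·+1^1 = +1.
(a,b)_5: α=2, u≡1; β=1, v≡2 (mod 5); (1|5)=+1, (2|5)=-1; sign (−1)^0·+1^1·-1^2 = +1.
(a,b)_11: α=-2, u≡3; β=3, v≡8 (mod 11); (3|11)=+1, (8|11)=-1; sign (−1)^0·+1^3·-1^-2 = +1.
(a,b)_7: α=0, u≡5; β=1, v≡3 (mod 7); (5|7)=-1, (3|7)=-1; sign (−1)^0·-1^1·-1^0 = -1.
(a,b)_3: α=-2, u≡2; β=-6, v≡2 (mod 3); (2|3)=-1, (2|3)=-1; sign (−1)^0·-1^-6·-1^-2 = +1.
(a,b)_2: α=6, β=18; u≡7, v≡5 (mod 8); ε(u)ε(v)=1·0, αω(v)=6·1, βω(u)=18·0; sum ≡ 0  ⇒  +1.
(551, -7315 / ℚ) ramifies at {7, 19}: a division algebra.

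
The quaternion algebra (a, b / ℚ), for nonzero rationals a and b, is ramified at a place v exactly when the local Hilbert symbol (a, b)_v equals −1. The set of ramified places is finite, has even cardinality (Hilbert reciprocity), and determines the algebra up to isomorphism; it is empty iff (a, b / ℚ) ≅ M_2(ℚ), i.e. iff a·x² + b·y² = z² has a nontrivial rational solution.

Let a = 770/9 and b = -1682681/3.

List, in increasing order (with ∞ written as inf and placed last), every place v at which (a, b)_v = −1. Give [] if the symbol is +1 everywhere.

Mod squares: a ≡ 770, b ≡ -3003. Check v ∈ {∞, 2, 3, 5, 7, 11, 13, 41}.
v=3: a=3^-2·(≡2), b=3^-1·(≡1) mod 3; (2|3)=-1, (1|3)=+1; (−1)^{-2·-1·1}·(-1)^-1·(+1)^-2 = -1.
v=11: a=11^1·(≡9), b=11^1·(≡2) mod 11; (9|11)=+1, (2|11)=-1; (−1)^{1·1·5}·(+1)^1·(-1)^1 = +1.
v=41: a=41^0·(≡40), b=41^2·(≡8) mod 41; (40|41)=+1, (8|41)=+1; (−1)^{0·2·20}·(+1)^2·(+1)^0 = +1.
v=7: a=7^1·(≡6), b=7^1·(≡6) mod 7; (6|7)=-1, (6|7)=-1; (−1)^{1·1·3}·(-1)^1·(-1)^1 = -1.
v=2: v_2(a)=1, v_2(b)=0; units ≡ 1, 5 (mod 8); ε·ε+αω+βω = 0·0+1·1+0·0 ≡ 1  ⇒  (a,b)_2 = -1.
v=13: a=13^0·(≡9), b=13^1·(≡10) mod 13; (9|13)=+1, (10|13)=+1; (−1)^{0·1·6}·(+1)^1·(+1)^0 = +1.
v=∞: 770 > 0 and -3003 < 0  ⇒  (a,b)_∞ = +1.
v=5: a=5^1·(≡1), b=5^0·(≡3) mod 5; (1|5)=+1, (3|5)=-1; (−1)^{1·0·2}·(+1)^0·(-1)^1 = -1.
Ram(770, -3003) = {2, 3, 5, 7}; no ℚ_2-point on the conic.

[2, 3, 5, 7]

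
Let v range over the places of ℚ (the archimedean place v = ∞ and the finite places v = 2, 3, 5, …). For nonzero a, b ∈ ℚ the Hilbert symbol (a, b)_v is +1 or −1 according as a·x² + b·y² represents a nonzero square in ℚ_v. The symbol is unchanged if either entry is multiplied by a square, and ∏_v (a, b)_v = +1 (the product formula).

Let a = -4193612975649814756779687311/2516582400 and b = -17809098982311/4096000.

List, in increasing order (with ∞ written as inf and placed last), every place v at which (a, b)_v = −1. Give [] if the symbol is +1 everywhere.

[3, 19, 29, inf]

Mod squares: a ≡ -714, b ≡ -25571910. Check v ∈ {∞, 2, 3, 5, 7, 13, 17, 19, 29}.
v=13: a=13^6·(≡3), b=13^3·(≡9) mod 13; (3|13)=+1, (9|13)=+1; (−1)^{6·3·6}·(+1)^3·(+1)^6 = +1.
v=29: a=29^6·(≡21), b=29^3·(≡4) mod 29; (21|29)=-1, (4|29)=+1; (−1)^{6·3·14}·(-1)^3·(+1)^6 = -1.
v=3: a=3^-1·(≡2), b=3^1·(≡2) mod 3; (2|3)=-1, (2|3)=-1; (−1)^{-1·1·1}·(-1)^1·(-1)^-1 = -1.
v=19: a=19^2·(≡10), b=19^1·(≡10) mod 19; (10|19)=-1, (10|19)=-1; (−1)^{2·1·9}·(-1)^1·(-1)^2 = -1.
v=2: v_2(a)=-25, v_2(b)=-15; units ≡ 3, 5 (mod 8); ε·ε+αω+βω = 1·0+-25·1+-15·1 ≡ 0  ⇒  (a,b)_2 = +1.
v=∞: -714 < 0 and -25571910 < 0  ⇒  (a,b)_∞ = -1.
v=17: a=17^3·(≡2), b=17^1·(≡8) mod 17; (2|17)=+1, (8|17)=+1; (−1)^{3·1·8}·(+1)^1·(+1)^3 = +1.
v=7: a=7^7·(≡6), b=7^3·(≡4) mod 7; (6|7)=-1, (4|7)=+1; (−1)^{7·3·3}·(-1)^3·(+1)^7 = +1.
v=5: a=5^-2·(≡4), b=5^-3·(≡3) mod 5; (4|5)=+1, (3|5)=-1; (−1)^{-2·-3·2}·(+1)^-3·(-1)^-2 = +1.
Ram(-714, -25571910) = {3, 19, 29, ∞}; no ℚ_3-point on the conic.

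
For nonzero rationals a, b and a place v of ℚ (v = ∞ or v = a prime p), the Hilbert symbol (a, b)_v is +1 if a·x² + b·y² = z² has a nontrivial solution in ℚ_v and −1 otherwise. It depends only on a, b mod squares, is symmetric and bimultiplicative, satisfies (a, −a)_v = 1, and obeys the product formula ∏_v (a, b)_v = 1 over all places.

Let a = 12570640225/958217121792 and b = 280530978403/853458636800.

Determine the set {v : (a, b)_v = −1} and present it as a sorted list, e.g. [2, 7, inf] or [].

Mod squares: a ≡ 23023, b ≡ 391391. Check v ∈ {∞, 2, 3, 5, 7, 11, 13, 17, 19, 23, 41, 47}.
v=11: a=11^1·(≡1), b=11^-1·(≡7) mod 11; (1|11)=+1, (7|11)=-1; (−1)^{1·-1·5}·(+1)^-1·(-1)^1 = +1.
v=23: a=23^3·(≡8), b=23^3·(≡15) mod 23; (8|23)=+1, (15|23)=-1; (−1)^{3·3·11}·(+1)^3·(-1)^3 = +1.
v=2: v_2(a)=-12, v_2(b)=-12; units ≡ 7, 7 (mod 8); ε·ε+αω+βω = 1·1+-12·0+-12·0 ≡ 1  ⇒  (a,b)_2 = -1.
v=17: a=17^2·(≡6), b=17^3·(≡7) mod 17; (6|17)=-1, (7|17)=-1; (−1)^{2·3·8}·(-1)^3·(-1)^2 = -1.
v=5: a=5^2·(≡2), b=5^-2·(≡4) mod 5; (2|5)=-1, (4|5)=+1; (−1)^{2·-2·2}·(-1)^-2·(+1)^2 = +1.
v=7: a=7^-1·(≡3), b=7^-3·(≡4) mod 7; (3|7)=-1, (4|7)=+1; (−1)^{-1·-3·3}·(-1)^-3·(+1)^-1 = +1.
v=3: a=3^-2·(≡1), b=3^0·(≡2) mod 3; (1|3)=+1, (2|3)=-1; (−1)^{-2·0·1}·(+1)^0·(-1)^-2 = +1.
v=13: a=13^1·(≡9), b=13^1·(≡12) mod 13; (9|13)=+1, (12|13)=+1; (−1)^{1·1·6}·(+1)^1·(+1)^1 = +1.
v=19: a=19^0·(≡14), b=19^2·(≡13) mod 19; (14|19)=-1, (13|19)=-1; (−1)^{0·2·9}·(-1)^2·(-1)^0 = +1.
v=41: a=41^-2·(≡22), b=41^0·(≡33) mod 41; (22|41)=-1, (33|41)=+1; (−1)^{-2·0·20}·(-1)^0·(+1)^-2 = +1.
v=47: a=47^-2·(≡22), b=47^-2·(≡33) mod 47; (22|47)=-1, (33|47)=-1; (−1)^{-2·-2·23}·(-1)^-2·(-1)^-2 = +1.
v=∞: 23023 > 0 and 391391 > 0  ⇒  (a,b)_∞ = +1.
Ram(23023, 391391) = {2, 17}; no ℚ_2-point on the conic.

[2, 17]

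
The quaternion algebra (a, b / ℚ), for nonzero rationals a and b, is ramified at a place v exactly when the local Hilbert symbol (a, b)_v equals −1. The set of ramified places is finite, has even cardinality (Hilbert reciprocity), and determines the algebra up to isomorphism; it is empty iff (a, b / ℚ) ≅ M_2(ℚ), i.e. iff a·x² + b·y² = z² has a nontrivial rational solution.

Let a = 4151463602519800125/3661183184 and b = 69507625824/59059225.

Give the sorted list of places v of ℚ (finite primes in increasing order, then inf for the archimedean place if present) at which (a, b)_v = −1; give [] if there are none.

Mod squares: a ≡ 145, b ≡ 34086. Check v ∈ {∞, 2, 3, 5, 7, 13, 17, 19, 23, 29, 37, 53}.
v=17: a=17^4·(≡16), b=17^2·(≡1) mod 17; (16|17)=+1, (1|17)=+1; (−1)^{4·2·8}·(+1)^2·(+1)^4 = +1.
v=29: a=29^-1·(≡1), b=29^-2·(≡21) mod 29; (1|29)=+1, (21|29)=-1; (−1)^{-1·-2·14}·(+1)^-2·(-1)^-1 = -1.
v=2: v_2(a)=-4, v_2(b)=5; units ≡ 1, 3 (mod 8); ε·ε+αω+βω = 0·1+-4·1+5·0 ≡ 0  ⇒  (a,b)_2 = +1.
v=5: a=5^3·(≡4), b=5^-2·(≡1) mod 5; (4|5)=+1, (1|5)=+1; (−1)^{3·-2·2}·(+1)^-2·(+1)^3 = +1.
v=∞: 145 > 0 and 34086 > 0  ⇒  (a,b)_∞ = +1.
v=37: a=37^2·(≡30), b=37^0·(≡36) mod 37; (30|37)=+1, (36|37)=+1; (−1)^{2·0·18}·(+1)^0·(+1)^2 = +1.
v=53: a=53^-4·(≡35), b=53^-2·(≡6) mod 53; (35|53)=-1, (6|53)=+1; (−1)^{-4·-2·26}·(-1)^-2·(+1)^-4 = +1.
v=23: a=23^2·(≡15), b=23^1·(≡7) mod 23; (15|23)=-1, (7|23)=-1; (−1)^{2·1·11}·(-1)^1·(-1)^2 = -1.
v=19: a=19^2·(≡18), b=19^1·(≡3) mod 19; (18|19)=-1, (3|19)=-1; (−1)^{2·1·9}·(-1)^1·(-1)^2 = -1.
v=3: a=3^2·(≡1), b=3^3·(≡1) mod 3; (1|3)=+1, (1|3)=+1; (−1)^{2·3·1}·(+1)^3·(+1)^2 = +1.
v=7: a=7^0·(≡6), b=7^2·(≡3) mod 7; (6|7)=-1, (3|7)=-1; (−1)^{0·2·3}·(-1)^2·(-1)^0 = +1.
v=13: a=13^2·(≡11), b=13^1·(≡9) mod 13; (11|13)=-1, (9|13)=+1; (−1)^{2·1·6}·(-1)^1·(+1)^2 = -1.
Ram(145, 34086) = {13, 19, 23, 29}; no ℚ_13-point on the conic.

[13, 19, 23, 29]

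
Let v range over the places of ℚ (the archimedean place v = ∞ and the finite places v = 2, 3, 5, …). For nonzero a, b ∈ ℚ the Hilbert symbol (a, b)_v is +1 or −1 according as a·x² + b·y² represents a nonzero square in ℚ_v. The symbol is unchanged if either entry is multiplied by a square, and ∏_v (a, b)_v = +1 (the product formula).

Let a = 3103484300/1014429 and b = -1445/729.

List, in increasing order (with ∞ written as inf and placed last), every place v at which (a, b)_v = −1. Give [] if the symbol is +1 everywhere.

Mod squares: a ≡ 150423, b ≡ -5. Check v ∈ {∞, 2, 3, 5, 7, 13, 17, 19, 23, 29, 37}.
v=7: a=7^1·(≡3), b=7^0·(≡4) mod 7; (3|7)=-1, (4|7)=+1; (−1)^{1·0·3}·(-1)^0·(+1)^1 = +1.
v=29: a=29^1·(≡13), b=29^0·(≡23) mod 29; (13|29)=+1, (23|29)=+1; (−1)^{1·0·14}·(+1)^0·(+1)^1 = +1.
v=3: a=3^-1·(≡2), b=3^-6·(≡1) mod 3; (2|3)=-1, (1|3)=+1; (−1)^{-1·-6·1}·(-1)^-6·(+1)^-1 = +1.
v=17: a=17^2·(≡11), b=17^2·(≡11) mod 17; (11|17)=-1, (11|17)=-1; (−1)^{2·2·8}·(-1)^2·(-1)^2 = +1.
v=23: a=23^2·(≡13), b=23^0·(≡6) mod 23; (13|23)=+1, (6|23)=+1; (−1)^{2·0·11}·(+1)^0·(+1)^2 = +1.
v=19: a=19^-1·(≡18), b=19^0·(≡8) mod 19; (18|19)=-1, (8|19)=-1; (−1)^{-1·0·9}·(-1)^0·(-1)^-1 = -1.
v=2: v_2(a)=2, v_2(b)=0; units ≡ 7, 3 (mod 8); ε·ε+αω+βω = 1·1+2·1+0·0 ≡ 1  ⇒  (a,b)_2 = -1.
v=∞: 150423 > 0 and -5 < 0  ⇒  (a,b)_∞ = +1.
v=5: a=5^2·(≡3), b=5^1·(≡4) mod 5; (3|5)=-1, (4|5)=+1; (−1)^{2·1·2}·(-1)^1·(+1)^2 = -1.
v=37: a=37^-2·(≡2), b=37^0·(≡17) mod 37; (2|37)=-1, (17|37)=-1; (−1)^{-2·0·18}·(-1)^0·(-1)^-2 = +1.
v=13: a=13^-1·(≡1), b=13^0·(≡11) mod 13; (1|13)=+1, (11|13)=-1; (−1)^{-1·0·6}·(+1)^0·(-1)^-1 = -1.
|Ram(150423, -5)| = 4, even; anisotropic at {2, 5, 13, 19}.

[2, 5, 13, 19]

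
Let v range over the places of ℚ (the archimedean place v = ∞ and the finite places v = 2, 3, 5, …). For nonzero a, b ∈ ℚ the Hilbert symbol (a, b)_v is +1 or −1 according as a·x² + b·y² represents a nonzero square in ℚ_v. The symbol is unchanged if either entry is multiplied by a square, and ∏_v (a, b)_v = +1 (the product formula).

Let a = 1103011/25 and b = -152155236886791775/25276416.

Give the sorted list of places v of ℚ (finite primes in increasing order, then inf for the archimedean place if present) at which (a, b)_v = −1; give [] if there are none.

[2, 13]

Mod squares: a ≡ 1103011, b ≡ -2733549. Check v ∈ {∞, 2, 3, 5, 7, 11, 13, 17, 19, 23, 31}.
v=19: a=19^0·(≡7), b=19^1·(≡6) mod 19; (7|19)=+1, (6|19)=+1; (−1)^{0·1·9}·(+1)^1·(+1)^0 = +1.
v=∞: 1103011 > 0 and -2733549 < 0  ⇒  (a,b)_∞ = +1.
v=11: a=11^0·(≡10), b=11^-2·(≡2) mod 11; (10|11)=-1, (2|11)=-1; (−1)^{0·-2·5}·(-1)^-2·(-1)^0 = +1.
v=3: a=3^0·(≡1), b=3^-1·(≡1) mod 3; (1|3)=+1, (1|3)=+1; (−1)^{0·-1·1}·(+1)^-1·(+1)^0 = +1.
v=23: a=23^1·(≡1), b=23^4·(≡6) mod 23; (1|23)=+1, (6|23)=+1; (−1)^{1·4·11}·(+1)^4·(+1)^1 = +1.
v=2: v_2(a)=0, v_2(b)=-12; units ≡ 3, 3 (mod 8); ε·ε+αω+βω = 1·1+0·1+-12·1 ≡ 1  ⇒  (a,b)_2 = -1.
v=13: a=13^1·(≡4), b=13^3·(≡6) mod 13; (4|13)=+1, (6|13)=-1; (−1)^{1·3·6}·(+1)^3·(-1)^1 = -1.
v=17: a=17^1·(≡12), b=17^-1·(≡3) mod 17; (12|17)=-1, (3|17)=-1; (−1)^{1·-1·8}·(-1)^-1·(-1)^1 = +1.
v=5: a=5^-2·(≡1), b=5^2·(≡4) mod 5; (1|5)=+1, (4|5)=+1; (−1)^{-2·2·2}·(+1)^2·(+1)^-2 = +1.
v=31: a=31^1·(≡27), b=31^1·(≡7) mod 31; (27|31)=-1, (7|31)=+1; (−1)^{1·1·15}·(-1)^1·(+1)^1 = +1.
v=7: a=7^1·(≡6), b=7^5·(≡2) mod 7; (6|7)=-1, (2|7)=+1; (−1)^{1·5·3}·(-1)^5·(+1)^1 = +1.
|Ram(1103011, -2733549)| = 2, even; anisotropic at {2, 13}.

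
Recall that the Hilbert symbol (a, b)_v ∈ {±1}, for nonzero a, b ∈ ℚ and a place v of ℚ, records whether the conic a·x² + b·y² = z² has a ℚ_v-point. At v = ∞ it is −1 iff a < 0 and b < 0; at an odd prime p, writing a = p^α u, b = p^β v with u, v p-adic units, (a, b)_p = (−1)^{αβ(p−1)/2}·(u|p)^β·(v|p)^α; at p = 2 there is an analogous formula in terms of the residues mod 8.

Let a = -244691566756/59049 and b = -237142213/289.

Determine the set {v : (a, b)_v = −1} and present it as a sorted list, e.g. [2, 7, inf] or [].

[2, 23, 37, inf]

(a, b) ≡ (-519961, -39997) mod (ℚ^×)²; places V = {2, 3, 7, 11, 13, 17, 23, 37, 47, ∞}.
(a,b)_∞: sgn(-519961)=−, sgn(-39997)=−, so -1.
(a,b)_3: α=-10, u≡2; β=0, v≡2 (mod 3); (2|3)=-1, (2|3)=-1; sign (−1)^0·-1^0·-1^-10 = +1.
(a,b)_37: α=1, u≡4; β=1, v≡5 (mod 37); (4|37)=+1, (5|37)=-1; sign (−1)^0·+1^1·-1^1 = -1.
(a,b)_13: α=1, u≡12; β=0, v≡10 (mod 13); (12|13)=+1, (10|13)=+1; sign (−1)^0·+1^0·+1^1 = +1.
(a,b)_47: α=1, u≡38; β=1, v≡42 (mod 47); (38|47)=-1, (42|47)=+1; sign (−1)^1·-1^1·+1^1 = +1.
(a,b)_7: α=6, u≡6; β=2, v≡1 (mod 7); (6|7)=-1, (1|7)=+1; sign (−1)^0·-1^2·+1^6 = +1.
(a,b)_11: α=0, u≡1; β=2, v≡2 (mod 11); (1|11)=+1, (2|11)=-1; sign (−1)^0·+1^2·-1^0 = +1.
(a,b)_17: α=0, u≡13; β=-2, v≡1 (mod 17); (13|17)=+1, (1|17)=+1; sign (−1)^0·+1^-2·+1^0 = +1.
(a,b)_2: α=2, β=0; u≡7, v≡3 (mod 8); ε(u)ε(v)=1·1, αω(v)=2·1, βω(u)=0·0; sum ≡ 1  ⇒  -1.
(a,b)_23: α=1, u≡4; β=1, v≡16 (mod 23); (4|23)=+1, (16|23)=+1; sign (−1)^1·+1^1·+1^1 = -1.
Ram(-519961, -39997) = {2, 23, 37, ∞}; no ℚ_2-point on the conic.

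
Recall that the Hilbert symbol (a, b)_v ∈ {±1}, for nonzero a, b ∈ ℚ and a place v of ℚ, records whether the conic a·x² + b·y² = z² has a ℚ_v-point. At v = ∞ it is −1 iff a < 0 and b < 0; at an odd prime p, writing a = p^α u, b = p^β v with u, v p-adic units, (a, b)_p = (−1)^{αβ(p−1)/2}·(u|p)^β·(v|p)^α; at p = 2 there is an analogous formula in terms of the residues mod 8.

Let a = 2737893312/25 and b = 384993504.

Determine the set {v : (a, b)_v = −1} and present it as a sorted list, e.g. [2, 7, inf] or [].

(a, b) ≡ (1463, 14) mod (ℚ^×)²; places V = {2, 3, 5, 7, 11, 19, 23, ∞}.
(a,b)_5: α=-2, u≡2; β=0, v≡4 (mod 5); (2|5)=-1, (4|5)=+1; sign (−1)^0·-1^0·+1^-2 = +1.
(a,b)_3: α=4, u≡2; β=2, v≡2 (mod 3); (2|3)=-1, (2|3)=-1; sign (−1)^0·-1^2·-1^4 = +1.
(a,b)_7: α=1, u≡3; β=1, v≡2 (mod 7); (3|7)=-1, (2|7)=+1; sign (−1)^1·-1^1·+1^1 = +1.
(a,b)_∞: sgn(1463)=+, sgn(14)=+, so +1.
(a,b)_2: α=6, β=5; u≡7, v≡7 (mod 8); ε(u)ε(v)=1·1, αω(v)=6·0, βω(u)=5·0; sum ≡ 1  ⇒  -1.
(a,b)_23: α=0, u≡19; β=2, v≡10 (mod 23); (19|23)=-1, (10|23)=-1; sign (−1)^0·-1^2·-1^0 = +1.
(a,b)_19: α=3, u≡9; β=2, v≡13 (mod 19); (9|19)=+1, (13|19)=-1; sign (−1)^0·+1^2·-1^3 = -1.
(a,b)_11: α=1, u≡9; β=0, v≡5 (mod 11); (9|11)=+1, (5|11)=+1; sign (−1)^0·+1^0·+1^1 = +1.
Ram(1463, 14) = {2, 19}; no ℚ_2-point on the conic.

[2, 19]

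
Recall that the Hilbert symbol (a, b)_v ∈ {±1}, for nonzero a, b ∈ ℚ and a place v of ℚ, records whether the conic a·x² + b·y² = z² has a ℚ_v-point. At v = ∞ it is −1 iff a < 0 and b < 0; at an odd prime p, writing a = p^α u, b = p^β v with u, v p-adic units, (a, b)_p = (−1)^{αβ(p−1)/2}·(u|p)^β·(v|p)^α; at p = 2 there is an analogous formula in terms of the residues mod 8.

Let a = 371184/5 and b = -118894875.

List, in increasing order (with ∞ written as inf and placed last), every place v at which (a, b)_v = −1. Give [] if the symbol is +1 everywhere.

(a, b) ≡ (115995, -4755795) mod (ℚ^×)²; places V = {2, 3, 5, 11, 19, 37, 41, ∞}.
(a,b)_2: α=4, β=0; u≡3, v≡5 (mod 8); ε(u)ε(v)=1·0, αω(v)=4·1, βω(u)=0·1; sum ≡ 0  ⇒  +1.
(a,b)_19: α=1, u≡16; β=1, v≡6 (mod 19); (16|19)=+1, (6|19)=+1; sign (−1)^1·+1^1·+1^1 = -1.
(a,b)_37: α=1, u≡1; β=1, v≡1 (mod 37); (1|37)=+1, (1|37)=+1; sign (−1)^0·+1^1·+1^1 = +1.
(a,b)_5: α=-1, u≡4; β=3, v≡1 (mod 5); (4|5)=+1, (1|5)=+1; sign (−1)^0·+1^3·+1^-1 = +1.
(a,b)_41: α=0, u≡35; β=1, v≡14 (mod 41); (35|41)=-1, (14|41)=-1; sign (−1)^0·-1^1·-1^0 = -1.
(a,b)_3: α=1, u≡1; β=1, v≡1 (mod 3); (1|3)=+1, (1|3)=+1; sign (−1)^1·+1^1·+1^1 = -1.
(a,b)_11: α=1, u≡8; β=1, v≡8 (mod 11); (8|11)=-1, (8|11)=-1; sign (−1)^1·-1^1·-1^1 = -1.
(a,b)_∞: sgn(115995)=+, sgn(-4755795)=−, so +1.
(115995, -4755795 / ℚ) ramifies at {3, 11, 19, 41}: a division algebra.

[3, 11, 19, 41]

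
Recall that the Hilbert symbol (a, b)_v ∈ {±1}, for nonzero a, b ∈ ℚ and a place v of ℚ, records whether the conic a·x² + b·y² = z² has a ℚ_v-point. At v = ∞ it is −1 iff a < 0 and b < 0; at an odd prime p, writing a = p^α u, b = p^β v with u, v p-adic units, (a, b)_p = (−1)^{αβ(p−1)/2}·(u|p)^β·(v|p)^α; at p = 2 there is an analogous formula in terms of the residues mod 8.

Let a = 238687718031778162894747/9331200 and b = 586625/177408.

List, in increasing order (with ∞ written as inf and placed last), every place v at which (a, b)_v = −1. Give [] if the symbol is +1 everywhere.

Mod squares: a ≡ 374, b ≡ 5005. Check v ∈ {∞, 2, 3, 5, 7, 11, 13, 17, 19, 37}.
v=∞: 374 > 0 and 5005 > 0  ⇒  (a,b)_∞ = +1.
v=5: a=5^-2·(≡4), b=5^3·(≡1) mod 5; (4|5)=+1, (1|5)=+1; (−1)^{-2·3·2}·(+1)^3·(+1)^-2 = +1.
v=37: a=37^2·(≡27), b=37^0·(≡12) mod 37; (27|37)=+1, (12|37)=+1; (−1)^{2·0·18}·(+1)^0·(+1)^2 = +1.
v=19: a=19^6·(≡8), b=19^2·(≡2) mod 19; (8|19)=-1, (2|19)=-1; (−1)^{6·2·9}·(-1)^2·(-1)^6 = +1.
v=13: a=13^4·(≡4), b=13^1·(≡8) mod 13; (4|13)=+1, (8|13)=-1; (−1)^{4·1·6}·(+1)^1·(-1)^4 = +1.
v=2: v_2(a)=-9, v_2(b)=-8; units ≡ 3, 5 (mod 8); ε·ε+αω+βω = 1·0+-9·1+-8·1 ≡ 1  ⇒  (a,b)_2 = -1.
v=17: a=17^3·(≡7), b=17^0·(≡7) mod 17; (7|17)=-1, (7|17)=-1; (−1)^{3·0·8}·(-1)^0·(-1)^3 = -1.
v=7: a=7^4·(≡3), b=7^-1·(≡1) mod 7; (3|7)=-1, (1|7)=+1; (−1)^{4·-1·3}·(-1)^-1·(+1)^4 = -1.
v=3: a=3^-6·(≡2), b=3^-2·(≡1) mod 3; (2|3)=-1, (1|3)=+1; (−1)^{-6·-2·1}·(-1)^-2·(+1)^-6 = +1.
v=11: a=11^1·(≡9), b=11^-1·(≡3) mod 11; (9|11)=+1, (3|11)=+1; (−1)^{1·-1·5}·(+1)^-1·(+1)^1 = -1.
(374, 5005 / ℚ) ramifies at {2, 7, 11, 17}: a division algebra.

[2, 7, 11, 17]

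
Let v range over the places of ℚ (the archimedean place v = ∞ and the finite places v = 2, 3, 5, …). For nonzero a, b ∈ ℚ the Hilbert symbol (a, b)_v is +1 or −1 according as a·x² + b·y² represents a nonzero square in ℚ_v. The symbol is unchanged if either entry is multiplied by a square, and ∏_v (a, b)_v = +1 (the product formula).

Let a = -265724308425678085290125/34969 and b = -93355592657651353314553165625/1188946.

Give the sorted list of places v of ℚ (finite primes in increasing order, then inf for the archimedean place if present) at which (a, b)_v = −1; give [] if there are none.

Mod squares: a ≡ -1667645, b ≡ -796804116290. Check v ∈ {∞, 2, 5, 7, 11, 13, 17, 19, 23, 29, 31, 47, 53}.
v=29: a=29^1·(≡3), b=29^1·(≡23) mod 29; (3|29)=-1, (23|29)=+1; (−1)^{1·1·14}·(-1)^1·(+1)^1 = -1.
v=19: a=19^2·(≡5), b=19^2·(≡5) mod 19; (5|19)=+1, (5|19)=+1; (−1)^{2·2·9}·(+1)^2·(+1)^2 = +1.
v=5: a=5^3·(≡1), b=5^5·(≡2) mod 5; (1|5)=+1, (2|5)=-1; (−1)^{3·5·2}·(+1)^5·(-1)^3 = -1.
v=47: a=47^2·(≡18), b=47^3·(≡37) mod 47; (18|47)=+1, (37|47)=+1; (−1)^{2·3·23}·(+1)^3·(+1)^2 = +1.
v=13: a=13^4·(≡7), b=13^5·(≡8) mod 13; (7|13)=-1, (8|13)=-1; (−1)^{4·5·6}·(-1)^5·(-1)^4 = -1.
v=2: v_2(a)=0, v_2(b)=-1; units ≡ 3, 7 (mod 8); ε·ε+αω+βω = 1·1+0·0+-1·1 ≡ 0  ⇒  (a,b)_2 = +1.
v=17: a=17^-2·(≡16), b=17^-3·(≡7) mod 17; (16|17)=+1, (7|17)=-1; (−1)^{-2·-3·8}·(+1)^-3·(-1)^-2 = +1.
v=31: a=31^1·(≡3), b=31^1·(≡2) mod 31; (3|31)=-1, (2|31)=+1; (−1)^{1·1·15}·(-1)^1·(+1)^1 = +1.
v=7: a=7^1·(≡5), b=7^1·(≡4) mod 7; (5|7)=-1, (4|7)=+1; (−1)^{1·1·3}·(-1)^1·(+1)^1 = +1.
v=∞: -1667645 < 0 and -796804116290 < 0  ⇒  (a,b)_∞ = -1.
v=11: a=11^-2·(≡2), b=11^-2·(≡3) mod 11; (2|11)=-1, (3|11)=+1; (−1)^{-2·-2·5}·(-1)^-2·(+1)^-2 = +1.
v=53: a=53^1·(≡6), b=53^1·(≡1) mod 53; (6|53)=+1, (1|53)=+1; (−1)^{1·1·26}·(+1)^1·(+1)^1 = +1.
v=23: a=23^4·(≡12), b=23^5·(≡20) mod 23; (12|23)=+1, (20|23)=-1; (−1)^{4·5·11}·(+1)^5·(-1)^4 = +1.
Ram(-1667645, -796804116290) = {5, 13, 29, ∞}; no ℚ_5-point on the conic.

[5, 13, 29, inf]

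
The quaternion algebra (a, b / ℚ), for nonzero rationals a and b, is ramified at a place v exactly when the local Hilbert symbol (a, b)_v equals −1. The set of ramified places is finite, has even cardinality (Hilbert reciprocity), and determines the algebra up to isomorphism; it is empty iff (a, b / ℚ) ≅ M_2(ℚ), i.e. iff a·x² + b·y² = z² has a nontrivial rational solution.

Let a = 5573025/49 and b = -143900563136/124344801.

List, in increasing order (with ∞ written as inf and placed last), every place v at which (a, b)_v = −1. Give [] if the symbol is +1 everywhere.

Mod squares: a ≡ 24769, b ≡ -11. Check v ∈ {∞, 2, 3, 5, 7, 11, 17, 29, 31, 47, 59}.
v=17: a=17^1·(≡10), b=17^2·(≡11) mod 17; (10|17)=-1, (11|17)=-1; (−1)^{1·2·8}·(-1)^2·(-1)^1 = -1.
v=59: a=59^0·(≡41), b=59^-2·(≡51) mod 59; (41|59)=+1, (51|59)=+1; (−1)^{0·-2·29}·(+1)^-2·(+1)^0 = +1.
v=3: a=3^2·(≡1), b=3^-6·(≡1) mod 3; (1|3)=+1, (1|3)=+1; (−1)^{2·-6·1}·(+1)^-6·(+1)^2 = +1.
v=∞: 24769 > 0 and -11 < 0  ⇒  (a,b)_∞ = +1.
v=7: a=7^-2·(≡3), b=7^-2·(≡3) mod 7; (3|7)=-1, (3|7)=-1; (−1)^{-2·-2·3}·(-1)^-2·(-1)^-2 = +1.
v=11: a=11^0·(≡8), b=11^1·(≡2) mod 11; (8|11)=-1, (2|11)=-1; (−1)^{0·1·5}·(-1)^1·(-1)^0 = -1.
v=47: a=47^1·(≡44), b=47^0·(≡27) mod 47; (44|47)=-1, (27|47)=+1; (−1)^{1·0·23}·(-1)^0·(+1)^1 = +1.
v=29: a=29^0·(≡12), b=29^4·(≡3) mod 29; (12|29)=-1, (3|29)=-1; (−1)^{0·4·14}·(-1)^4·(-1)^0 = +1.
v=2: v_2(a)=0, v_2(b)=6; units ≡ 1, 5 (mod 8); ε·ε+αω+βω = 0·0+0·1+6·0 ≡ 0  ⇒  (a,b)_2 = +1.
v=31: a=31^1·(≡21), b=31^0·(≡4) mod 31; (21|31)=-1, (4|31)=+1; (−1)^{1·0·15}·(-1)^0·(+1)^1 = +1.
v=5: a=5^2·(≡4), b=5^0·(≡4) mod 5; (4|5)=+1, (4|5)=+1; (−1)^{2·0·2}·(+1)^0·(+1)^2 = +1.
(24769, -11 / ℚ) ramifies at {11, 17}: a division algebra.

[11, 17]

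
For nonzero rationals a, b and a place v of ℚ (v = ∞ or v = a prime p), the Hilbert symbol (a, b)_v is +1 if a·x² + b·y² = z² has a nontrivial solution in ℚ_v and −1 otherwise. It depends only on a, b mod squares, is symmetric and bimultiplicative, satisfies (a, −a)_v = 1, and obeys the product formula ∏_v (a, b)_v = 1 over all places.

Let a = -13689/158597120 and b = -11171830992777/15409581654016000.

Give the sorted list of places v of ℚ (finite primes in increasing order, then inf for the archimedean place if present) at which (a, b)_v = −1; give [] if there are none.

Mod squares: a ≡ -5, b ≡ -2730. Check v ∈ {∞, 2, 3, 5, 7, 11, 13, 17, 19, 41}.
v=17: a=17^0·(≡5), b=17^-2·(≡5) mod 17; (5|17)=-1, (5|17)=-1; (−1)^{0·-2·8}·(-1)^-2·(-1)^0 = +1.
v=13: a=13^2·(≡6), b=13^5·(≡2) mod 13; (6|13)=-1, (2|13)=-1; (−1)^{2·5·6}·(-1)^5·(-1)^2 = -1.
v=11: a=11^-2·(≡7), b=11^-2·(≡1) mod 11; (7|11)=-1, (1|11)=+1; (−1)^{-2·-2·5}·(-1)^-2·(+1)^-2 = +1.
v=19: a=19^0·(≡3), b=19^2·(≡6) mod 19; (3|19)=-1, (6|19)=+1; (−1)^{0·2·9}·(-1)^2·(+1)^0 = +1.
v=5: a=5^-1·(≡4), b=5^-3·(≡1) mod 5; (4|5)=+1, (1|5)=+1; (−1)^{-1·-3·2}·(+1)^-3·(+1)^-1 = +1.
v=∞: -5 < 0 and -2730 < 0  ⇒  (a,b)_∞ = -1.
v=3: a=3^4·(≡1), b=3^5·(≡2) mod 3; (1|3)=+1, (2|3)=-1; (−1)^{4·5·1}·(+1)^5·(-1)^4 = +1.
v=7: a=7^0·(≡1), b=7^3·(≡2) mod 7; (1|7)=+1, (2|7)=+1; (−1)^{0·3·3}·(+1)^3·(+1)^0 = +1.
v=2: v_2(a)=-18, v_2(b)=-21; units ≡ 3, 3 (mod 8); ε·ε+αω+βω = 1·1+-18·1+-21·1 ≡ 0  ⇒  (a,b)_2 = +1.
v=41: a=41^0·(≡39), b=41^-2·(≡35) mod 41; (39|41)=+1, (35|41)=-1; (−1)^{0·-2·20}·(+1)^-2·(-1)^0 = +1.
(-5, -2730 / ℚ) ramifies at {13, ∞}: a division algebra.

[13, inf]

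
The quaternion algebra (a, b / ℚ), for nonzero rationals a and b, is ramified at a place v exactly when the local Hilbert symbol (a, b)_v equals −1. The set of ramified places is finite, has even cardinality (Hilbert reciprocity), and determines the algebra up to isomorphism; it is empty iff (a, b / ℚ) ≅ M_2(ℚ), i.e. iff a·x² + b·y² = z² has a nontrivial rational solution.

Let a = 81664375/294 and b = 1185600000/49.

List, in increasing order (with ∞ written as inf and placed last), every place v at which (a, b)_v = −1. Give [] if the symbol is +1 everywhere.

(a, b) ≡ (1482, 7410) mod (ℚ^×)²; places V = {2, 3, 5, 7, 13, 19, 23, ∞}.
(a,b)_23: α=2, u≡14; β=0, v≡16 (mod 23); (14|23)=-1, (16|23)=+1; sign (−1)^0·-1^0·+1^2 = +1.
(a,b)_3: α=-1, u≡2; β=1, v≡1 (mod 3); (2|3)=-1, (1|3)=+1; sign (−1)^1·-1^1·+1^-1 = +1.
(a,b)_5: α=4, u≡2; β=5, v≡3 (mod 5); (2|5)=-1, (3|5)=-1; sign (−1)^0·-1^5·-1^4 = -1.
(a,b)_2: α=-1, β=9; u≡5, v≡1 (mod 8); ε(u)ε(v)=0·0, αω(v)=-1·0, βω(u)=9·1; sum ≡ 1  ⇒  -1.
(a,b)_∞: sgn(1482)=+, sgn(7410)=+, so +1.
(a,b)_7: α=-2, u≡5; β=-2, v≡4 (mod 7); (5|7)=-1, (4|7)=+1; sign (−1)^0·-1^-2·+1^-2 = +1.
(a,b)_19: α=1, u≡15; β=1, v≡13 (mod 19); (15|19)=-1, (13|19)=-1; sign (−1)^1·-1^1·-1^1 = -1.
(a,b)_13: α=1, u≡10; β=1, v≡6 (mod 13); (10|13)=+1, (6|13)=-1; sign (−1)^0·+1^1·-1^1 = -1.
|Ram(1482, 7410)| = 4, even; anisotropic at {2, 5, 13, 19}.

[2, 5, 13, 19]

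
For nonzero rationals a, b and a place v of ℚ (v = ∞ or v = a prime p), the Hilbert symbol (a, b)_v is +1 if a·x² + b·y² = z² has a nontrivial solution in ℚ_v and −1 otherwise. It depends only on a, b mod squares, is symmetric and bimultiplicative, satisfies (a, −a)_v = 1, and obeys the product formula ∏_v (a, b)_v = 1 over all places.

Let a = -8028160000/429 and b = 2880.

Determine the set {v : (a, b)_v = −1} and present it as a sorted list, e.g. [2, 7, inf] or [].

[3, 13]

Mod squares: a ≡ -429, b ≡ 5. Check v ∈ {∞, 2, 3, 5, 7, 11, 13}.
v=7: a=7^2·(≡6), b=7^0·(≡3) mod 7; (6|7)=-1, (3|7)=-1; (−1)^{2·0·3}·(-1)^0·(-1)^2 = +1.
v=∞: -429 < 0 and 5 > 0  ⇒  (a,b)_∞ = +1.
v=3: a=3^-1·(≡1), b=3^2·(≡2) mod 3; (1|3)=+1, (2|3)=-1; (−1)^{-1·2·1}·(+1)^2·(-1)^-1 = -1.
v=2: v_2(a)=18, v_2(b)=6; units ≡ 3, 5 (mod 8); ε·ε+αω+βω = 1·0+18·1+6·1 ≡ 0  ⇒  (a,b)_2 = +1.
v=13: a=13^-1·(≡7), b=13^0·(≡7) mod 13; (7|13)=-1, (7|13)=-1; (−1)^{-1·0·6}·(-1)^0·(-1)^-1 = -1.
v=5: a=5^4·(≡1), b=5^1·(≡1) mod 5; (1|5)=+1, (1|5)=+1; (−1)^{4·1·2}·(+1)^1·(+1)^4 = +1.
v=11: a=11^-1·(≡5), b=11^0·(≡9) mod 11; (5|11)=+1, (9|11)=+1; (−1)^{-1·0·5}·(+1)^0·(+1)^-1 = +1.
Ram(-429, 5) = {3, 13}; no ℚ_3-point on the conic.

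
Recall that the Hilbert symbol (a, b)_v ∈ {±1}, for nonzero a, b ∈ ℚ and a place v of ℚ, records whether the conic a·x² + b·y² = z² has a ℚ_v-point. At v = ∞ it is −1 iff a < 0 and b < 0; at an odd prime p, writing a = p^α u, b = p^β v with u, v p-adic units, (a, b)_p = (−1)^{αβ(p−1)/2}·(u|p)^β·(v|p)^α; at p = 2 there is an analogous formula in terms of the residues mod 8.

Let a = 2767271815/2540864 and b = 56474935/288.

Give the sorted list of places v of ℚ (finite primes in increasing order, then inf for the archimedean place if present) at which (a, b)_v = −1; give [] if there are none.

Mod squares: a ≡ 46835, b ≡ 3230. Check v ∈ {∞, 2, 3, 5, 7, 11, 17, 19, 29, 37}.
v=17: a=17^3·(≡13), b=17^3·(≡14) mod 17; (13|17)=+1, (14|17)=-1; (−1)^{3·3·8}·(+1)^3·(-1)^3 = -1.
v=5: a=5^1·(≡2), b=5^1·(≡4) mod 5; (2|5)=-1, (4|5)=+1; (−1)^{1·1·2}·(-1)^1·(+1)^1 = -1.
v=11: a=11^2·(≡2), b=11^2·(≡8) mod 11; (2|11)=-1, (8|11)=-1; (−1)^{2·2·5}·(-1)^2·(-1)^2 = +1.
v=37: a=37^-2·(≡7), b=37^0·(≡25) mod 37; (7|37)=+1, (25|37)=+1; (−1)^{-2·0·18}·(+1)^0·(+1)^-2 = +1.
v=3: a=3^0·(≡2), b=3^-2·(≡2) mod 3; (2|3)=-1, (2|3)=-1; (−1)^{0·-2·1}·(-1)^-2·(-1)^0 = +1.
v=∞: 46835 > 0 and 3230 > 0  ⇒  (a,b)_∞ = +1.
v=29: a=29^-1·(≡25), b=29^0·(≡21) mod 29; (25|29)=+1, (21|29)=-1; (−1)^{-1·0·14}·(+1)^0·(-1)^-1 = -1.
v=19: a=19^1·(≡13), b=19^1·(≡8) mod 19; (13|19)=-1, (8|19)=-1; (−1)^{1·1·9}·(-1)^1·(-1)^1 = -1.
v=7: a=7^2·(≡5), b=7^0·(≡6) mod 7; (5|7)=-1, (6|7)=-1; (−1)^{2·0·3}·(-1)^0·(-1)^2 = +1.
v=2: v_2(a)=-6, v_2(b)=-5; units ≡ 3, 7 (mod 8); ε·ε+αω+βω = 1·1+-6·0+-5·1 ≡ 0  ⇒  (a,b)_2 = +1.
Ram(46835, 3230) = {5, 17, 19, 29}; no ℚ_5-point on the conic.

[5, 17, 19, 29]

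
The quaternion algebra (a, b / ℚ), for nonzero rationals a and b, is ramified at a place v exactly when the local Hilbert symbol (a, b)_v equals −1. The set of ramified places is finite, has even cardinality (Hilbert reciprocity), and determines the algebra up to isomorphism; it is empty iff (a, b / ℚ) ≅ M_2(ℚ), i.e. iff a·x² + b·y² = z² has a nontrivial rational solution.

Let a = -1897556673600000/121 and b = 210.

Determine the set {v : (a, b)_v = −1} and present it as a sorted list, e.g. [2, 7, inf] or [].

Mod squares: a ≡ -36890, b ≡ 210. Check v ∈ {∞, 2, 3, 5, 7, 11, 17, 31}.
v=11: a=11^-2·(≡5), b=11^0·(≡1) mod 11; (5|11)=+1, (1|11)=+1; (−1)^{-2·0·5}·(+1)^0·(+1)^-2 = +1.
v=∞: -36890 < 0 and 210 > 0  ⇒  (a,b)_∞ = +1.
v=2: v_2(a)=9, v_2(b)=1; units ≡ 3, 1 (mod 8); ε·ε+αω+βω = 1·0+9·0+1·1 ≡ 1  ⇒  (a,b)_2 = -1.
v=5: a=5^5·(≡3), b=5^1·(≡2) mod 5; (3|5)=-1, (2|5)=-1; (−1)^{5·1·2}·(-1)^1·(-1)^5 = +1.
v=7: a=7^3·(≡1), b=7^1·(≡2) mod 7; (1|7)=+1, (2|7)=+1; (−1)^{3·1·3}·(+1)^1·(+1)^3 = -1.
v=3: a=3^8·(≡1), b=3^1·(≡1) mod 3; (1|3)=+1, (1|3)=+1; (−1)^{8·1·1}·(+1)^1·(+1)^8 = +1.
v=17: a=17^1·(≡10), b=17^0·(≡6) mod 17; (10|17)=-1, (6|17)=-1; (−1)^{1·0·8}·(-1)^0·(-1)^1 = -1.
v=31: a=31^1·(≡2), b=31^0·(≡24) mod 31; (2|31)=+1, (24|31)=-1; (−1)^{1·0·15}·(+1)^0·(-1)^1 = -1.
(-36890, 210 / ℚ) ramifies at {2, 7, 17, 31}: a division algebra.

[2, 7, 17, 31]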